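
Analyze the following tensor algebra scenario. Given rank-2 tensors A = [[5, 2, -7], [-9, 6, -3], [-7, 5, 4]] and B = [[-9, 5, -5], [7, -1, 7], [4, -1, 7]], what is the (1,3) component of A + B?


Tensor addition is component-wise: (A + B)_{ij} = A_{ij} + B_{ij}.
A_{13} = -7
B_{13} = -5
(A + B)_{13} = -7 + -5 = -12

-12


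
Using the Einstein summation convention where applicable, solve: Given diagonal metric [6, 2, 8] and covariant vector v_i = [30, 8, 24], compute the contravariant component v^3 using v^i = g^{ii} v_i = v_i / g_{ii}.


To raise an index with a diagonal metric: v^i = v_i / g_{ii}.
For index 3: v_3 = 24, g_{33} = 8
v^3 = 24 / 8 = 3

3


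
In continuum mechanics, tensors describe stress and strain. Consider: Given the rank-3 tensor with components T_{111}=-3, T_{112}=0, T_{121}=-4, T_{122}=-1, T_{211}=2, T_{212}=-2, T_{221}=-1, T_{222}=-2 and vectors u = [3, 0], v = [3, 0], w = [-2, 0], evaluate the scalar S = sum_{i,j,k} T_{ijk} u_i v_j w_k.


S = sum over i,j,k of T_{ijk} u_i v_j w_k. Expanding all 8 terms:
T_{111}*u_1*v_1*w_1 = -3*3*3*-2 = 54  (running total: 54)
T_{112}*u_1*v_1*w_2 = 0*3*3*0 = 0  (running total: 54)
T_{121}*u_1*v_2*w_1 = -4*3*0*-2 = 0  (running total: 54)
T_{122}*u_1*v_2*w_2 = -1*3*0*0 = 0  (running total: 54)
T_{211}*u_2*v_1*w_1 = 2*0*3*-2 = 0  (running total: 54)
T_{212}*u_2*v_1*w_2 = -2*0*3*0 = 0  (running total: 54)
T_{221}*u_2*v_2*w_1 = -1*0*0*-2 = 0  (running total: 54)
T_{222}*u_2*v_2*w_2 = -2*0*0*0 = 0  (running total: 54)
S = 54

54


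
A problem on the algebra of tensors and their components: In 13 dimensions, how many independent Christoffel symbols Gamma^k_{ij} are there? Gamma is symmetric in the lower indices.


Christoffel symbols Gamma^k_{ij} are symmetric in i,j, so there are d * d(d+1)/2 independent symbols.
d = 13
d(d+1)/2 = 13 * 14 / 2 = 91
Total = 13 * 91 = 1183

1183


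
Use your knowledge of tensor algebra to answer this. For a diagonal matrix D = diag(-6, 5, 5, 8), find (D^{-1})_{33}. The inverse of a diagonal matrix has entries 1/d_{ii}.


For a diagonal matrix, the inverse has entries (D^{-1})_{ii} = 1/d_{ii}.
The diagonal entries are: d_{11} = -6, d_{22} = 5, d_{33} = 5, d_{44} = 8
We need (D^{-1})_{33} = 1/d_{33} = 1/5 = 1/5

1/5


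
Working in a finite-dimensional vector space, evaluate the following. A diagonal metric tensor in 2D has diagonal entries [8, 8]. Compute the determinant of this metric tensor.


For a diagonal metric, the determinant is the product of diagonal entries.
Diagonal entries: 8, 8
det(g) = 8 * 8 = 64

64


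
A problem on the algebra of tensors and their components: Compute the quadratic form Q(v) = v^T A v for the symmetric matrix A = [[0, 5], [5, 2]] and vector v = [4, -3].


First compute Av:
(Av)_1 = 0*4 + 5*-3 = -15
(Av)_2 = 5*4 + 2*-3 = 14
Av = [-15, 14]
Then v^T (Av) = 4*-15 + -3*14
= -60 + -42 = -102

-102


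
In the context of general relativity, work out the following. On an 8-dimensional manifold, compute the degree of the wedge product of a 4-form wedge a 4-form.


The degree of a wedge product is the sum of the degrees of the individual forms.
Degrees: 4, 4
Total degree = 4 + 4 = 8

8


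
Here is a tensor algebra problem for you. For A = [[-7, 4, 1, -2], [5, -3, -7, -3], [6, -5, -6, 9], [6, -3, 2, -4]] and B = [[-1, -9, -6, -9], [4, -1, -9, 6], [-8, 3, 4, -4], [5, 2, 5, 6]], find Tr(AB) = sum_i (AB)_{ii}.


Tr(AB) = sum_i (AB)_{ii} where (AB)_{ii} = sum_k A_{ik} B_{ki}.
(AB)_{11} = -7*-1 + 4*4 + 1*-8 + -2*5 = 5
(AB)_{22} = 5*-9 + -3*-1 + -7*3 + -3*2 = -69
(AB)_{33} = 6*-6 + -5*-9 + -6*4 + 9*5 = 30
(AB)_{44} = 6*-9 + -3*6 + 2*-4 + -4*6 = -104
Tr(AB) = 5 + -69 + 30 + -104 = -138

-138


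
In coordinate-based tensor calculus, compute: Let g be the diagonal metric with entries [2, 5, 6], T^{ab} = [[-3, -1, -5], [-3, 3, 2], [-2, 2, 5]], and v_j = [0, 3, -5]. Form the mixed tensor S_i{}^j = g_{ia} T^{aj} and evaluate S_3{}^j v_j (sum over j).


Step 1: lower the first index. For a diagonal metric, g_{ia} T^{aj} = g_{ii} T^{ij} (no sum on i).
g_{33} = 6
S_3{}^1 = 6 * T^{31} = 6 * -2 = -12
S_3{}^2 = 6 * T^{32} = 6 * 2 = 12
S_3{}^3 = 6 * T^{33} = 6 * 5 = 30
Step 2: contract S_3{}^j with v_j.
S_3{}^1 * v_1 = -12 * 0 = 0
S_3{}^2 * v_2 = 12 * 3 = 36
S_3{}^3 * v_3 = 30 * -5 = -150
Result = 0 + 36 + -150 = -114

-114


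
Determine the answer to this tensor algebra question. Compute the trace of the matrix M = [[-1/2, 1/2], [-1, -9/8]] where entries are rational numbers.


The trace is the sum of diagonal entries.
Diagonal: M[1,1] = -1/2, M[2,2] = -9/8
Tr(M) = -1/2 + -9/8
Computing step by step:
After adding M[1,1]: -1/2
After adding M[2,2]: -13/8
Tr(M) = -13/8

-13/8


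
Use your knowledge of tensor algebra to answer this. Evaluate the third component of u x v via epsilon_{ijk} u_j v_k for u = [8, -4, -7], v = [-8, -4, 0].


(u x v)_3 = sum_{j,k} epsilon_{3jk} u_j v_k. Only permutations of (1,2,3) contribute; the two non-zero terms are:
eps_{312} u_1 v_2 = 1 * 8 * -4 = -32
eps_{321} u_2 v_1 = -1 * -4 * -8 = -32
(u x v)_3 = -64

-64


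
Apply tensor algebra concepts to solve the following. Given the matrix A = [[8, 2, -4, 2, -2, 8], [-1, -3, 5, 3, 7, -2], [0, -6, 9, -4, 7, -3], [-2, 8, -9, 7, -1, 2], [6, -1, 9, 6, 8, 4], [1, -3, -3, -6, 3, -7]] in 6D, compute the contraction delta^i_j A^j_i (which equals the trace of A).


The contraction (trace) of a rank-2 tensor is the sum of its diagonal elements.
Diagonal entries: A[1,1] = 8, A[2,2] = -3, A[3,3] = 9, A[4,4] = 7, A[5,5] = 8, A[6,6] = -7
Tr(A) = 8 + -3 + 9 + 7 + 8 + -7 = 22

22


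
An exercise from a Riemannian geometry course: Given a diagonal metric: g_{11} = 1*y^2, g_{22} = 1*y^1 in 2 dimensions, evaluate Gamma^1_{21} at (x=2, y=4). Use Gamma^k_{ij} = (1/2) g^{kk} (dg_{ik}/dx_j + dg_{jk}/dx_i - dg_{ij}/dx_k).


For a diagonal metric, Gamma^k_{ij} = (1/2) g^{kk} (dg_{ik}/dx_j + dg_{jk}/dx_i - dg_{ij}/dx_k).
The metric is diagonal, so g_{ab} = 0 for a != b.
At the given point: g_{11} = 16, g_{22} = 4
g^{11} = 1/16
dg_{21}/dx_1 = 0 (off-diagonal)
dg_{11}/dx_2 = dg_{11}/dx_2 = 8
dg_{21}/dx_1 = 0 (off-diagonal)
Numerator = 0 + 8 - 0 = 8
Gamma^1_{21} = 8 / (2 * 16) = 1/4

1/4


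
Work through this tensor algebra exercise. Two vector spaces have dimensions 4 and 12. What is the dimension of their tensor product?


The dimension of a tensor product is the product of dimensions.
dim(V) = 4, dim(W) = 12
dim(V (x) W) = 4 * 12 = 48

48


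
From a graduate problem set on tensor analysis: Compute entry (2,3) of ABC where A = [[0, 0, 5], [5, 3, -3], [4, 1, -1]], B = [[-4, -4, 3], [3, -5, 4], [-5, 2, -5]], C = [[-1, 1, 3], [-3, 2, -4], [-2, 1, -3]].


(ABC)_{23} = sum_m (AB)_{2m} C_{m3}. First compute row 2 of AB.
(AB)_{21} = 5*-4 + 3*3 + -3*-5 = 4
(AB)_{22} = 5*-4 + 3*-5 + -3*2 = -41
(AB)_{23} = 5*3 + 3*4 + -3*-5 = 42
Now contract with column 3 of C:
(AB)_{21} * C_{13} = 4 * 3 = 12
(AB)_{22} * C_{23} = -41 * -4 = 164
(AB)_{23} * C_{33} = 42 * -3 = -126
(ABC)_{23} = 12 + 164 + -126 = 50

50


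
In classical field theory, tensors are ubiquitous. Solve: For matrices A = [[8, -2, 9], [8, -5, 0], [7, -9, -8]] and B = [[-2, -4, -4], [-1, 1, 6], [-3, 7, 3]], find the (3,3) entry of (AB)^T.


(AB)^T_{ij} = (AB)_{ji} = sum_k A_{jk} B_{ki}.
For i=3, j=3 we need (AB)_{33}:
A_{31} * B_{13} = 7 * -4 = -28
A_{32} * B_{23} = -9 * 6 = -54
A_{33} * B_{33} = -8 * 3 = -24
Sum = -28 + -54 + -24 = -106

-106


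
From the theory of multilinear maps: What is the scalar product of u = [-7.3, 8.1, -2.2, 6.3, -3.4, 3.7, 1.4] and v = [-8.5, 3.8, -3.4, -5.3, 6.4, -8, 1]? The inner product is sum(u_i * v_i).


The inner product u . v = sum of u_i * v_i.
Term-by-term: -7.3 * -8.5, 8.1 * 3.8, -2.2 * -3.4, 6.3 * -5.3, -3.4 * 6.4, 3.7 * -8, 1.4 * 1
Products: 62.05, 30.78, 7.48, -33.39, -21.76, -29.6, 1.4
Sum = 62.05 + 30.78 + 7.48 + -33.39 + -21.76 + -29.6 + 1.4 = 16.96

16.96


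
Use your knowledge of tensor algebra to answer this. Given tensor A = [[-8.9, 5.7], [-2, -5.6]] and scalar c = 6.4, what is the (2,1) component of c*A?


Scalar multiplication: (cA)_{ij} = c * A_{ij}.
c = 6.4
A_{21} = -2
(cA)_{21} = 6.4 * -2 = -12.8

-12.8


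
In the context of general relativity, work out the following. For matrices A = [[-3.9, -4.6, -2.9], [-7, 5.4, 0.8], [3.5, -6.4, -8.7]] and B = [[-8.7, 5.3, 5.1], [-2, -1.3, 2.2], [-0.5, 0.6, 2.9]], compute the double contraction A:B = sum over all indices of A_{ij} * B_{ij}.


A:B = sum over all i,j of A_{ij} * B_{ij}.
Row 1: -3.9*-8.7=33.93, -4.6*5.3=-24.38, -2.9*5.1=-14.79 => row sum = -5.24
Row 2: -7*-2=14, 5.4*-1.3=-7.02, 0.8*2.2=1.76 => row sum = 8.74
Row 3: 3.5*-0.5=-1.75, -6.4*0.6=-3.84, -8.7*2.9=-25.23 => row sum = -30.82
Total = -5.24 + 8.74 + -30.82 = -27.32

-27.32


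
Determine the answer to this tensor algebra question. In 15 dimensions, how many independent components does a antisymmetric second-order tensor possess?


A antisymmetric rank-2 tensor in d dimensions has d(d-1)/2 independent components.
d = 15
d(d-1)/2 = 15 * 14 / 2 = 210 / 2 = 105

105


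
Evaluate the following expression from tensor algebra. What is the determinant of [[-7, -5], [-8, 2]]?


For a 2x2 matrix [[a, b], [c, d]], det = a*d - b*c.
a = -7, b = -5, c = -8, d = 2
a*d = -7 * 2 = -14
b*c = -5 * -8 = 40
det = -14 - 40 = -54

-54


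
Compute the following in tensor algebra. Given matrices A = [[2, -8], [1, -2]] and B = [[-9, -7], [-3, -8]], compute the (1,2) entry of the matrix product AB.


(AB)_{ij} = sum_k A_{ik} B_{kj}.
For i=1, j=2:
A_{11} * B_{12} = 2 * -7 = -14
A_{12} * B_{22} = -8 * -8 = 64
Sum = -14 + 64 = 50

50


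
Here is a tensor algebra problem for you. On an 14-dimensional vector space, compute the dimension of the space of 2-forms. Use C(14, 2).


The dimension of the space of p-forms on an n-dimensional space is C(n, p).
n = 14, p = 2
C(14, 2) = 14! / (2! * 12!) = 91

91


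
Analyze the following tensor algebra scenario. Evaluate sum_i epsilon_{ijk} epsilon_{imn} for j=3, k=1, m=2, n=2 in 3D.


Using the identity: epsilon_{ijk} epsilon_{imn} = delta_{jm} delta_{kn} - delta_{jn} delta_{km}.
delta_{32} = 0
delta_{12} = 0
delta_{32} = 0
delta_{12} = 0
Result = 0 * 0 - 0 * 0 = 0 - 0 = 0

0


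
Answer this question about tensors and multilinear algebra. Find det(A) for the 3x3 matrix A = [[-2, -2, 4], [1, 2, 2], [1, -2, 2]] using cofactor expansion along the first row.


Expanding along the first row, det(A) = a11*M_11 - a12*M_12 + a13*M_13, where M_1j is the (1,j) minor.
Minor M_11 = 2*2 - 2*-2 = 8
Minor M_12 = 1*2 - 2*1 = 0
Minor M_13 = 1*-2 - 2*1 = -4
det = -2*(8) - -2*(0) + 4*(-4)
    = -16 - 0 + -16
    = -32

-32


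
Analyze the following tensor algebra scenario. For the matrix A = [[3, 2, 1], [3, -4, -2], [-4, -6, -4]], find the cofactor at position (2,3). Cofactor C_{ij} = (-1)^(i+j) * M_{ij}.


To find cofactor C_{23}, delete row 2 and column 3.
The resulting 2x2 submatrix is: [[3, 2], [-4, -6]]
Minor M_{23} = 3*-6 - 2*-4
  = -18 - -8 = -10
Sign = (-1)^(2+3) = (-1)^5 = -1
Cofactor C_{23} = -1 * -10 = 10

10


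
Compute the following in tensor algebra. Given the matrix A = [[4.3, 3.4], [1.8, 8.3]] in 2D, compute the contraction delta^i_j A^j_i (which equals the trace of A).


The contraction (trace) of a rank-2 tensor is the sum of its diagonal elements.
Diagonal entries: A[1,1] = 4.3, A[2,2] = 8.3
Tr(A) = 4.3 + 8.3 = 12.6

12.6


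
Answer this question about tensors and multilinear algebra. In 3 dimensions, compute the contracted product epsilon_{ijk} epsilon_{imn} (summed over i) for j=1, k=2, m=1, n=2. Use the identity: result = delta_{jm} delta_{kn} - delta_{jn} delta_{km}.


Using the identity: epsilon_{ijk} epsilon_{imn} = delta_{jm} delta_{kn} - delta_{jn} delta_{km}.
delta_{11} = 1
delta_{22} = 1
delta_{12} = 0
delta_{21} = 0
Result = 1 * 1 - 0 * 0 = 1 - 0 = 1

1


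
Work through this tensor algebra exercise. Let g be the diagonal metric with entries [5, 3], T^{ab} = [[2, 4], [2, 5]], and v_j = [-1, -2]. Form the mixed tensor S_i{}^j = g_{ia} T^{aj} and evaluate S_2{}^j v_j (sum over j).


Step 1: lower the first index. For a diagonal metric, g_{ia} T^{aj} = g_{ii} T^{ij} (no sum on i).
g_{22} = 3
S_2{}^1 = 3 * T^{21} = 3 * 2 = 6
S_2{}^2 = 3 * T^{22} = 3 * 5 = 15
Step 2: contract S_2{}^j with v_j.
S_2{}^1 * v_1 = 6 * -1 = -6
S_2{}^2 * v_2 = 15 * -2 = -30
Result = -6 + -30 = -36

-36


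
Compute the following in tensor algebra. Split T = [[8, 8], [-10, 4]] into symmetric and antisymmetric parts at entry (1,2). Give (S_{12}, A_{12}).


T_{12} = 8
T_{21} = -10
S_{12} = (8 + -10)/2 = -2/2 = -1
A_{12} = (8 - -10)/2 = 18/2 = 9
Check: S + A = -1 + 9 = 8 = T_{12}.

(-1, 9)


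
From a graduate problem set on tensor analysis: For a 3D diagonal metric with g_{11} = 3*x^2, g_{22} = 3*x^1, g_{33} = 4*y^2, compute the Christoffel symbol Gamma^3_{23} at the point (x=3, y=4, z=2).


For a diagonal metric, Gamma^k_{ij} = (1/2) g^{kk} (dg_{ik}/dx_j + dg_{jk}/dx_i - dg_{ij}/dx_k).
The metric is diagonal, so g_{ab} = 0 for a != b.
At the given point: g_{11} = 27, g_{22} = 9, g_{33} = 64
g^{33} = 1/64
dg_{23}/dx_3 = 0 (off-diagonal)
dg_{33}/dx_2 = dg_{33}/dx_2 = 32
dg_{23}/dx_3 = 0 (off-diagonal)
Numerator = 0 + 32 - 0 = 32
Gamma^3_{23} = 32 / (2 * 64) = 1/4

1/4


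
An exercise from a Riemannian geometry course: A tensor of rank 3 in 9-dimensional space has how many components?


The number of components of a rank-r tensor in d dimensions is d^r.
Here d = 9 and r = 3.
9^3 = 729

729


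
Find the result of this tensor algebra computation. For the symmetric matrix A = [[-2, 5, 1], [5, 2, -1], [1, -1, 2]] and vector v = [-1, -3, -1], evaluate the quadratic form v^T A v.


First compute Av:
(Av)_1 = -2*-1 + 5*-3 + 1*-1 = -14
(Av)_2 = 5*-1 + 2*-3 + -1*-1 = -10
(Av)_3 = 1*-1 + -1*-3 + 2*-1 = 0
Av = [-14, -10, 0]
Then v^T (Av) = -1*-14 + -3*-10 + -1*0
= 14 + 30 + 0 = 44

44


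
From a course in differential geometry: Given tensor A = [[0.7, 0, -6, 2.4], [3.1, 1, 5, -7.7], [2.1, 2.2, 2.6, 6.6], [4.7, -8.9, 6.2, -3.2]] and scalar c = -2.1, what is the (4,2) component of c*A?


Scalar multiplication: (cA)_{ij} = c * A_{ij}.
c = -2.1
A_{42} = -8.9
(cA)_{42} = -2.1 * -8.9 = 18.69

18.69


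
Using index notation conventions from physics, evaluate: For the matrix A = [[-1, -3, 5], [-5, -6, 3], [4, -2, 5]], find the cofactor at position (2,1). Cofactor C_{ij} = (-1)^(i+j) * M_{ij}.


To find cofactor C_{21}, delete row 2 and column 1.
The resulting 2x2 submatrix is: [[-3, 5], [-2, 5]]
Minor M_{21} = -3*5 - 5*-2
  = -15 - -10 = -5
Sign = (-1)^(2+1) = (-1)^3 = -1
Cofactor C_{21} = -1 * -5 = 5

5


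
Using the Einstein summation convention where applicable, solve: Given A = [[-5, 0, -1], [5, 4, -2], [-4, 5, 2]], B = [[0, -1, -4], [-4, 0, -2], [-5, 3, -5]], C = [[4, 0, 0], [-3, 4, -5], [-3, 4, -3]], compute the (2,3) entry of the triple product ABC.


(ABC)_{23} = sum_m (AB)_{2m} C_{m3}. First compute row 2 of AB.
(AB)_{21} = 5*0 + 4*-4 + -2*-5 = -6
(AB)_{22} = 5*-1 + 4*0 + -2*3 = -11
(AB)_{23} = 5*-4 + 4*-2 + -2*-5 = -18
Now contract with column 3 of C:
(AB)_{21} * C_{13} = -6 * 0 = 0
(AB)_{22} * C_{23} = -11 * -5 = 55
(AB)_{23} * C_{33} = -18 * -3 = 54
(ABC)_{23} = 0 + 55 + 54 = 109

109


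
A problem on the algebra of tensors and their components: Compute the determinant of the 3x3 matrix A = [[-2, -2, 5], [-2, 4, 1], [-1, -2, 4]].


Expanding along the first row, det(A) = a11*M_11 - a12*M_12 + a13*M_13, where M_1j is the (1,j) minor.
Minor M_11 = 4*4 - 1*-2 = 18
Minor M_12 = -2*4 - 1*-1 = -7
Minor M_13 = -2*-2 - 4*-1 = 8
det = -2*(18) - -2*(-7) + 5*(8)
    = -36 - 14 + 40
    = -10

-10


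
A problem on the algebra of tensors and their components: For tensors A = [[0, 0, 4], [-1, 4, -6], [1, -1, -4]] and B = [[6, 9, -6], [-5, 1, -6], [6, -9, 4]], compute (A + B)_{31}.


Tensor addition is component-wise: (A + B)_{ij} = A_{ij} + B_{ij}.
A_{31} = 1
B_{31} = 6
(A + B)_{31} = 1 + 6 = 7

7


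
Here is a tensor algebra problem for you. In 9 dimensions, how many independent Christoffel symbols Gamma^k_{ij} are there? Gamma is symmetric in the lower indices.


Christoffel symbols Gamma^k_{ij} are symmetric in i,j, so there are d * d(d+1)/2 independent symbols.
d = 9
d(d+1)/2 = 9 * 10 / 2 = 45
Total = 9 * 45 = 405

405


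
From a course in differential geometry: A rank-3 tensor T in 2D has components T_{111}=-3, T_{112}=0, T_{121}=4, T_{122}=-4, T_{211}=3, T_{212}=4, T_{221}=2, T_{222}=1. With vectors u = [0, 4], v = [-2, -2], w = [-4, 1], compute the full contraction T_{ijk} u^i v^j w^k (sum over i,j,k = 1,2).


S = sum over i,j,k of T_{ijk} u_i v_j w_k. Expanding all 8 terms:
T_{111}*u_1*v_1*w_1 = -3*0*-2*-4 = 0  (running total: 0)
T_{112}*u_1*v_1*w_2 = 0*0*-2*1 = 0  (running total: 0)
T_{121}*u_1*v_2*w_1 = 4*0*-2*-4 = 0  (running total: 0)
T_{122}*u_1*v_2*w_2 = -4*0*-2*1 = 0  (running total: 0)
T_{211}*u_2*v_1*w_1 = 3*4*-2*-4 = 96  (running total: 96)
T_{212}*u_2*v_1*w_2 = 4*4*-2*1 = -32  (running total: 64)
T_{221}*u_2*v_2*w_1 = 2*4*-2*-4 = 64  (running total: 128)
T_{222}*u_2*v_2*w_2 = 1*4*-2*1 = -8  (running total: 120)
S = 120

120


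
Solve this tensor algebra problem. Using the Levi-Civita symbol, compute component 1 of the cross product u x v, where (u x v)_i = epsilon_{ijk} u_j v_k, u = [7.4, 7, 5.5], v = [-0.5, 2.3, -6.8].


(u x v)_1 = sum_{j,k} epsilon_{1jk} u_j v_k. Only permutations of (1,2,3) contribute; the two non-zero terms are:
eps_{123} u_2 v_3 = 1 * 7 * -6.8 = -47.6
eps_{132} u_3 v_2 = -1 * 5.5 * 2.3 = -12.65
(u x v)_1 = -60.25

-60.25


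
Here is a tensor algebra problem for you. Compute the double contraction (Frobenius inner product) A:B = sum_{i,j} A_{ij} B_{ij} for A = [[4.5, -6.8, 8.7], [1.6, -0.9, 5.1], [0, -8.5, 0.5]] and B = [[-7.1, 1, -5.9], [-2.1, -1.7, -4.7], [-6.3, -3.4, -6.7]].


A:B = sum over all i,j of A_{ij} * B_{ij}.
Row 1: 4.5*-7.1=-31.95, -6.8*1=-6.8, 8.7*-5.9=-51.33 => row sum = -90.08
Row 2: 1.6*-2.1=-3.36, -0.9*-1.7=1.53, 5.1*-4.7=-23.97 => row sum = -25.8
Row 3: 0*-6.3=0, -8.5*-3.4=28.9, 0.5*-6.7=-3.35 => row sum = 25.55
Total = -90.08 + -25.8 + 25.55 = -90.33

-90.33


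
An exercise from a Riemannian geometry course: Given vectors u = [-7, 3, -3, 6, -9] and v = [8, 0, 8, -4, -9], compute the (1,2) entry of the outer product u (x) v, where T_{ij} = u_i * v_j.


The outer product entry T_{ij} = u_i * v_j.
We need i=1, j=2.
u_1 = -7, v_2 = 0
T_{1,2} = -7 * 0 = 0

0


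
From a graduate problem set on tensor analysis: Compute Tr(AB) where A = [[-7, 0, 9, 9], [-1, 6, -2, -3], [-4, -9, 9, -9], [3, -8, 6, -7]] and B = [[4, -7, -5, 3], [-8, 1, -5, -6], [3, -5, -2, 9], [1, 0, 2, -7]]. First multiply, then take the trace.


Tr(AB) = sum_i (AB)_{ii} where (AB)_{ii} = sum_k A_{ik} B_{ki}.
(AB)_{11} = -7*4 + 0*-8 + 9*3 + 9*1 = 8
(AB)_{22} = -1*-7 + 6*1 + -2*-5 + -3*0 = 23
(AB)_{33} = -4*-5 + -9*-5 + 9*-2 + -9*2 = 29
(AB)_{44} = 3*3 + -8*-6 + 6*9 + -7*-7 = 160
Tr(AB) = 8 + 23 + 29 + 160 = 220

220


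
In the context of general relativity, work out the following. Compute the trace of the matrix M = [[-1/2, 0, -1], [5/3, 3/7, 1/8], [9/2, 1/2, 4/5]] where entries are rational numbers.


The trace is the sum of diagonal entries.
Diagonal: M[1,1] = -1/2, M[2,2] = 3/7, M[3,3] = 4/5
Tr(M) = -1/2 + 3/7 + 4/5
Computing step by step:
After adding M[1,1]: -1/2
After adding M[2,2]: -1/14
After adding M[3,3]: 51/70
Tr(M) = 51/70

51/70


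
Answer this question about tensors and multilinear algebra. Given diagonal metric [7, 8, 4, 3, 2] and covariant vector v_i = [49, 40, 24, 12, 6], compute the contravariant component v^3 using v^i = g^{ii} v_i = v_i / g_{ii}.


To raise an index with a diagonal metric: v^i = v_i / g_{ii}.
For index 3: v_3 = 24, g_{33} = 4
v^3 = 24 / 4 = 6

6


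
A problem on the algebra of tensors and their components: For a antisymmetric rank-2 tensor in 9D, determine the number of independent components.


A antisymmetric rank-2 tensor in d dimensions has d(d-1)/2 independent components.
d = 9
d(d-1)/2 = 9 * 8 / 2 = 72 / 2 = 36

36


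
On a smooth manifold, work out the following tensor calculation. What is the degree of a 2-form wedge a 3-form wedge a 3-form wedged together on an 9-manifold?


The degree of a wedge product is the sum of the degrees of the individual forms.
Degrees: 2, 3, 3
Total degree = 2 + 3 + 3 = 8

8


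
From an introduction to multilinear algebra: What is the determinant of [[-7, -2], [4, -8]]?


For a 2x2 matrix [[a, b], [c, d]], det = a*d - b*c.
a = -7, b = -2, c = 4, d = -8
a*d = -7 * -8 = 56
b*c = -2 * 4 = -8
det = 56 - -8 = 64

64


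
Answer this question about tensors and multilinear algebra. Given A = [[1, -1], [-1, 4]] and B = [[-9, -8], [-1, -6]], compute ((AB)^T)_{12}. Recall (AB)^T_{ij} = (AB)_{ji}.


(AB)^T_{ij} = (AB)_{ji} = sum_k A_{jk} B_{ki}.
For i=1, j=2 we need (AB)_{21}:
A_{21} * B_{11} = -1 * -9 = 9
A_{22} * B_{21} = 4 * -1 = -4
Sum = 9 + -4 = 5

5


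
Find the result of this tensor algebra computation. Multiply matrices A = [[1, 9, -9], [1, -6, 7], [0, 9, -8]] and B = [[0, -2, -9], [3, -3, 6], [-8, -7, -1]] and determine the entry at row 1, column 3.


(AB)_{ij} = sum_k A_{ik} B_{kj}.
For i=1, j=3:
A_{11} * B_{13} = 1 * -9 = -9
A_{12} * B_{23} = 9 * 6 = 54
A_{13} * B_{33} = -9 * -1 = 9
Sum = -9 + 54 + 9 = 54

54


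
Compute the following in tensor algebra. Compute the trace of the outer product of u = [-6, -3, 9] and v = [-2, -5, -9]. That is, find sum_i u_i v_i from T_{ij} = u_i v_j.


The outer product gives T_{ij} = u_i v_j.
The trace (contraction) is Tr(T) = sum_i T_{ii} = sum_i u_i v_i.
Diagonal entries:
T_{11} = u_1 * v_1 = -6 * -2 = 12
T_{22} = u_2 * v_2 = -3 * -5 = 15
T_{33} = u_3 * v_3 = 9 * -9 = -81
Tr(T) = 12 + 15 + -81 = -54

-54


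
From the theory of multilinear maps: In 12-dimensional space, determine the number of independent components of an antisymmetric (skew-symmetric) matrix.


An antisymmetric rank-2 tensor satisfies A_{ij} = -A_{ji}, so diagonal entries are zero.
The independent components are the upper-triangular entries: C(n, 2) = n(n-1)/2.
n = 12
C(12, 2) = 12 * 11 / 2 = 132 / 2 = 66

66


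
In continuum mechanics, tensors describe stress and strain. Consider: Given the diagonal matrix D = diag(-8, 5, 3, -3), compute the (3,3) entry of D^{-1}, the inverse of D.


For a diagonal matrix, the inverse has entries (D^{-1})_{ii} = 1/d_{ii}.
The diagonal entries are: d_{11} = -8, d_{22} = 5, d_{33} = 3, d_{44} = -3
We need (D^{-1})_{33} = 1/d_{33} = 1/3 = 1/3

1/3


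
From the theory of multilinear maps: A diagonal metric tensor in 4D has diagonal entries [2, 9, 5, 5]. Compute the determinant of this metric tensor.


For a diagonal metric, the determinant is the product of diagonal entries.
Diagonal entries: 2, 9, 5, 5
det(g) = 2 * 9 * 5 * 5 = 450

450


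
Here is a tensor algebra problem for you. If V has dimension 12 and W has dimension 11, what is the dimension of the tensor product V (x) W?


The dimension of a tensor product is the product of dimensions.
dim(V) = 12, dim(W) = 11
dim(V (x) W) = 12 * 11 = 132

132


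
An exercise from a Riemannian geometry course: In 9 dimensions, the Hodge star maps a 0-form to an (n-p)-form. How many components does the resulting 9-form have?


The Hodge dual of a p-form on an n-dimensional manifold is an (n-p)-form.
n = 9, p = 0, so dual degree = 9 - 0 = 9
The number of components is C(n, n-p) = C(9, 9) = 1

1


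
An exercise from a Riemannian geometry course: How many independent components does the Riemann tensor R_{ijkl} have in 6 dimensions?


The Riemann tensor in d dimensions has d^2(d^2 - 1)/12 independent components.
d = 6, so d^2 = 36
d^2 - 1 = 35
d^2(d^2 - 1) = 36 * 35 = 1260
Divide by 12: 1260 / 12 = 105

105


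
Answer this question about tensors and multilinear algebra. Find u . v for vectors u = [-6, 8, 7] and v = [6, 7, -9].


The inner product u . v = sum of u_i * v_i.
Term-by-term: -6 * 6, 8 * 7, 7 * -9
Products: -36, 56, -63
Sum = -36 + 56 + -63 = -43

-43


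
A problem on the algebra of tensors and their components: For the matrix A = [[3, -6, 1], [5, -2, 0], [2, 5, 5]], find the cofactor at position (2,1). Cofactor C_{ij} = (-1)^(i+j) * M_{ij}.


To find cofactor C_{21}, delete row 2 and column 1.
The resulting 2x2 submatrix is: [[-6, 1], [5, 5]]
Minor M_{21} = -6*5 - 1*5
  = -30 - 5 = -35
Sign = (-1)^(2+1) = (-1)^3 = -1
Cofactor C_{21} = -1 * -35 = 35

35


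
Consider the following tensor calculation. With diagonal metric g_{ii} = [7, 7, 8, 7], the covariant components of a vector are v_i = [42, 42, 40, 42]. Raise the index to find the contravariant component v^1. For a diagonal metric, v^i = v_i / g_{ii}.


To raise an index with a diagonal metric: v^i = v_i / g_{ii}.
For index 1: v_1 = 42, g_{11} = 7
v^1 = 42 / 7 = 6

6


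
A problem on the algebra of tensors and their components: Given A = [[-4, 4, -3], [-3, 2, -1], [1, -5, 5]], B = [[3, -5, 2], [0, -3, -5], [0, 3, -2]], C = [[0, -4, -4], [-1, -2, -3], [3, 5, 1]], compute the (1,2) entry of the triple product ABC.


(ABC)_{12} = sum_m (AB)_{1m} C_{m2}. First compute row 1 of AB.
(AB)_{11} = -4*3 + 4*0 + -3*0 = -12
(AB)_{12} = -4*-5 + 4*-3 + -3*3 = -1
(AB)_{13} = -4*2 + 4*-5 + -3*-2 = -22
Now contract with column 2 of C:
(AB)_{11} * C_{12} = -12 * -4 = 48
(AB)_{12} * C_{22} = -1 * -2 = 2
(AB)_{13} * C_{32} = -22 * 5 = -110
(ABC)_{12} = 48 + 2 + -110 = -60

-60


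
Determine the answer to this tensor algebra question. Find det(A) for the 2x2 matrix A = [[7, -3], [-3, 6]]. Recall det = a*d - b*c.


For a 2x2 matrix [[a, b], [c, d]], det = a*d - b*c.
a = 7, b = -3, c = -3, d = 6
a*d = 7 * 6 = 42
b*c = -3 * -3 = 9
det = 42 - 9 = 33

33


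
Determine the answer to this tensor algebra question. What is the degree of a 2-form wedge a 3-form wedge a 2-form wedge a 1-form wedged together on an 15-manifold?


The degree of a wedge product is the sum of the degrees of the individual forms.
Degrees: 2, 3, 2, 1
Total degree = 2 + 3 + 2 + 1 = 8

8


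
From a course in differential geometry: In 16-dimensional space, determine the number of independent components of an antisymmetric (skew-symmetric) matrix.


An antisymmetric rank-2 tensor satisfies A_{ij} = -A_{ji}, so diagonal entries are zero.
The independent components are the upper-triangular entries: C(n, 2) = n(n-1)/2.
n = 16
C(16, 2) = 16 * 15 / 2 = 240 / 2 = 120

120


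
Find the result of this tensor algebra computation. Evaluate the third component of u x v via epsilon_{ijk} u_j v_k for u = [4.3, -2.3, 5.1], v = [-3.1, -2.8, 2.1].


(u x v)_3 = sum_{j,k} epsilon_{3jk} u_j v_k. Only permutations of (1,2,3) contribute; the two non-zero terms are:
eps_{312} u_1 v_2 = 1 * 4.3 * -2.8 = -12.04
eps_{321} u_2 v_1 = -1 * -2.3 * -3.1 = -7.13
(u x v)_3 = -19.17

-19.17


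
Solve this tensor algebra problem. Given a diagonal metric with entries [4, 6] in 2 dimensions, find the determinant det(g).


For a diagonal metric, the determinant is the product of diagonal entries.
Diagonal entries: 4, 6
det(g) = 4 * 6 = 24

24


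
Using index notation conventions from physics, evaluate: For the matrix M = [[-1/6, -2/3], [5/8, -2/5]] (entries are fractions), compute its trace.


The trace is the sum of diagonal entries.
Diagonal: M[1,1] = -1/6, M[2,2] = -2/5
Tr(M) = -1/6 + -2/5
Computing step by step:
After adding M[1,1]: -1/6
After adding M[2,2]: -17/30
Tr(M) = -17/30

-17/30


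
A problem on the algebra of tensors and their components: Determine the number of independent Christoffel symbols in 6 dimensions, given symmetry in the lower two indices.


Christoffel symbols Gamma^k_{ij} are symmetric in i,j, so there are d * d(d+1)/2 independent symbols.
d = 6
d(d+1)/2 = 6 * 7 / 2 = 21
Total = 6 * 21 = 126

126


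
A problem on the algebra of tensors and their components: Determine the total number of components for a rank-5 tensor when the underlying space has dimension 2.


The number of components of a rank-r tensor in d dimensions is d^r.
Here d = 2 and r = 5.
2^5 = 32

32


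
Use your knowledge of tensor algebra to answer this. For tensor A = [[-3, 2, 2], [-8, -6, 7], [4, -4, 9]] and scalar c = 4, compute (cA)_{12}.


Scalar multiplication: (cA)_{ij} = c * A_{ij}.
c = 4
A_{12} = 2
(cA)_{12} = 4 * 2 = 8

8


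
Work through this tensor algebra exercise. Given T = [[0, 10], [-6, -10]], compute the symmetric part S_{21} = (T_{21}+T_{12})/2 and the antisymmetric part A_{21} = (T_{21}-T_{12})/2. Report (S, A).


T_{21} = -6
T_{12} = 10
S_{21} = (-6 + 10)/2 = 4/2 = 2
A_{21} = (-6 - 10)/2 = -16/2 = -8
Check: S + A = 2 + -8 = -6 = T_{21}.

(2, -8)


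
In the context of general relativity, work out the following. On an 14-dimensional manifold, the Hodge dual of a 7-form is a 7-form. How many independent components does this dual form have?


The Hodge dual of a p-form on an n-dimensional manifold is an (n-p)-form.
n = 14, p = 7, so dual degree = 14 - 7 = 7
The number of components is C(n, n-p) = C(14, 7) = 3432

3432


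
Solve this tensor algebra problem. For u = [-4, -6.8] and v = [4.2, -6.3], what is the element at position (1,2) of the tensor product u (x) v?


The outer product entry T_{ij} = u_i * v_j.
We need i=1, j=2.
u_1 = -4, v_2 = -6.3
T_{1,2} = -4 * -6.3 = 25.2

25.2


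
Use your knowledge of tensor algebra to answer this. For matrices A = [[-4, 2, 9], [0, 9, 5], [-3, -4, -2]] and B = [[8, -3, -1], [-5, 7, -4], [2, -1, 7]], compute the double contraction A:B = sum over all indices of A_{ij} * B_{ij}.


A:B = sum over all i,j of A_{ij} * B_{ij}.
Row 1: -4*8=-32, 2*-3=-6, 9*-1=-9 => row sum = -47
Row 2: 0*-5=0, 9*7=63, 5*-4=-20 => row sum = 43
Row 3: -3*2=-6, -4*-1=4, -2*7=-14 => row sum = -16
Total = -47 + 43 + -16 = -20

-20


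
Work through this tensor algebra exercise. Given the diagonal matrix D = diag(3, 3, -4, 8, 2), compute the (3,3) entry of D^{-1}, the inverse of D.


For a diagonal matrix, the inverse has entries (D^{-1})_{ii} = 1/d_{ii}.
The diagonal entries are: d_{11} = 3, d_{22} = 3, d_{33} = -4, d_{44} = 8, d_{55} = 2
We need (D^{-1})_{33} = 1/d_{33} = 1/-4 = -1/4

-1/4


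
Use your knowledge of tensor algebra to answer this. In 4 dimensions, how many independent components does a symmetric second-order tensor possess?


A symmetric rank-2 tensor in d dimensions has d(d+1)/2 independent components.
d = 4
d(d+1)/2 = 4 * 5 / 2 = 20 / 2 = 10

10


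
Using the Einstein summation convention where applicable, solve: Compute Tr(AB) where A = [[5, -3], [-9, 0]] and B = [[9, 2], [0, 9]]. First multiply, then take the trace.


Tr(AB) = sum_i (AB)_{ii} where (AB)_{ii} = sum_k A_{ik} B_{ki}.
(AB)_{11} = 5*9 + -3*0 = 45
(AB)_{22} = -9*2 + 0*9 = -18
Tr(AB) = 45 + -18 = 27

27


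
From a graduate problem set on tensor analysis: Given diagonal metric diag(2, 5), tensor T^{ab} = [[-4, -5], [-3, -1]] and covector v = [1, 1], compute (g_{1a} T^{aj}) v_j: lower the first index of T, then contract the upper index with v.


Step 1: lower the first index. For a diagonal metric, g_{ia} T^{aj} = g_{ii} T^{ij} (no sum on i).
g_{11} = 2
S_1{}^1 = 2 * T^{11} = 2 * -4 = -8
S_1{}^2 = 2 * T^{12} = 2 * -5 = -10
Step 2: contract S_1{}^j with v_j.
S_1{}^1 * v_1 = -8 * 1 = -8
S_1{}^2 * v_2 = -10 * 1 = -10
Result = -8 + -10 = -18

-18


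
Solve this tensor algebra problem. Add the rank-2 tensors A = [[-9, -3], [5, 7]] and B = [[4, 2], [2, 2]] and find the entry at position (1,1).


Tensor addition is component-wise: (A + B)_{ij} = A_{ij} + B_{ij}.
A_{11} = -9
B_{11} = 4
(A + B)_{11} = -9 + 4 = -5

-5


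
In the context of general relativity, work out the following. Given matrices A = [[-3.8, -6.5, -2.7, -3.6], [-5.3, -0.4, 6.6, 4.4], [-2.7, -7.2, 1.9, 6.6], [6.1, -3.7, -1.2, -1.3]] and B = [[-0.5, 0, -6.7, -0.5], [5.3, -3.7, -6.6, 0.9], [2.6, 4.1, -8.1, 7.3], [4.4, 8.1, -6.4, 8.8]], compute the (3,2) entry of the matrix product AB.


(AB)_{ij} = sum_k A_{ik} B_{kj}.
For i=3, j=2:
A_{31} * B_{12} = -2.7 * 0 = 0
A_{32} * B_{22} = -7.2 * -3.7 = 26.64
A_{33} * B_{32} = 1.9 * 4.1 = 7.79
A_{34} * B_{42} = 6.6 * 8.1 = 53.46
Sum = 0 + 26.64 + 7.79 + 53.46 = 87.89

87.89


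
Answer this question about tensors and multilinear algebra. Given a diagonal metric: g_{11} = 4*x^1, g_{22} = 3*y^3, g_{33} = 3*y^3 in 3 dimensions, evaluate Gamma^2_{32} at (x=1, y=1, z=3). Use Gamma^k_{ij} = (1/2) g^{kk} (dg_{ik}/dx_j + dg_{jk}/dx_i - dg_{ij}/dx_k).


For a diagonal metric, Gamma^k_{ij} = (1/2) g^{kk} (dg_{ik}/dx_j + dg_{jk}/dx_i - dg_{ij}/dx_k).
The metric is diagonal, so g_{ab} = 0 for a != b.
At the given point: g_{11} = 4, g_{22} = 3, g_{33} = 3
g^{22} = 1/3
dg_{32}/dx_2 = 0 (off-diagonal)
dg_{22}/dx_3 = dg_{22}/dx_3 = 0
dg_{32}/dx_2 = 0 (off-diagonal)
Numerator = 0 + 0 - 0 = 0
Gamma^2_{32} = 0 / (2 * 3) = 0

0


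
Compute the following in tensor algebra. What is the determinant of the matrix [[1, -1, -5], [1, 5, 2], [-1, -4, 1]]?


Expanding along the first row, det(A) = a11*M_11 - a12*M_12 + a13*M_13, where M_1j is the (1,j) minor.
Minor M_11 = 5*1 - 2*-4 = 13
Minor M_12 = 1*1 - 2*-1 = 3
Minor M_13 = 1*-4 - 5*-1 = 1
det = 1*(13) - -1*(3) + -5*(1)
    = 13 - -3 + -5
    = 11

11


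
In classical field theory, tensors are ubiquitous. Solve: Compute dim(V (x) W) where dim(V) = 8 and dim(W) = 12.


The dimension of a tensor product is the product of dimensions.
dim(V) = 8, dim(W) = 12
dim(V (x) W) = 8 * 12 = 96

96


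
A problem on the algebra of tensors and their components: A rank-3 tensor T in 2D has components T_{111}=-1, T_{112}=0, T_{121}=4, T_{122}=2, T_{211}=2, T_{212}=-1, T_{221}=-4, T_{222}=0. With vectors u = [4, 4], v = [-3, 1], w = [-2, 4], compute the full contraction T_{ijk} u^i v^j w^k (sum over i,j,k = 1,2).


S = sum over i,j,k of T_{ijk} u_i v_j w_k. Expanding all 8 terms:
T_{111}*u_1*v_1*w_1 = -1*4*-3*-2 = -24  (running total: -24)
T_{112}*u_1*v_1*w_2 = 0*4*-3*4 = 0  (running total: -24)
T_{121}*u_1*v_2*w_1 = 4*4*1*-2 = -32  (running total: -56)
T_{122}*u_1*v_2*w_2 = 2*4*1*4 = 32  (running total: -24)
T_{211}*u_2*v_1*w_1 = 2*4*-3*-2 = 48  (running total: 24)
T_{212}*u_2*v_1*w_2 = -1*4*-3*4 = 48  (running total: 72)
T_{221}*u_2*v_2*w_1 = -4*4*1*-2 = 32  (running total: 104)
T_{222}*u_2*v_2*w_2 = 0*4*1*4 = 0  (running total: 104)
S = 104

104


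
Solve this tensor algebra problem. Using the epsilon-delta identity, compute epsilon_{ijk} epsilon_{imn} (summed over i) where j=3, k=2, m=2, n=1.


Using the identity: epsilon_{ijk} epsilon_{imn} = delta_{jm} delta_{kn} - delta_{jn} delta_{km}.
delta_{32} = 0
delta_{21} = 0
delta_{31} = 0
delta_{22} = 1
Result = 0 * 0 - 0 * 1 = 0 - 0 = 0

0


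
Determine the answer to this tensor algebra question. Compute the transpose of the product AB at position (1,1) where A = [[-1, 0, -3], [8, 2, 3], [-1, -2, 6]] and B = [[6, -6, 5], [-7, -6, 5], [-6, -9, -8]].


(AB)^T_{ij} = (AB)_{ji} = sum_k A_{jk} B_{ki}.
For i=1, j=1 we need (AB)_{11}:
A_{11} * B_{11} = -1 * 6 = -6
A_{12} * B_{21} = 0 * -7 = 0
A_{13} * B_{31} = -3 * -6 = 18
Sum = -6 + 0 + 18 = 12

12


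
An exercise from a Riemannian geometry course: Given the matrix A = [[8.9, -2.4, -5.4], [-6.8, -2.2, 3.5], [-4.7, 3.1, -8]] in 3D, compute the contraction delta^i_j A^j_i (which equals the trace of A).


The contraction (trace) of a rank-2 tensor is the sum of its diagonal elements.
Diagonal entries: A[1,1] = 8.9, A[2,2] = -2.2, A[3,3] = -8
Tr(A) = 8.9 + -2.2 + -8 = -1.3

-1.3


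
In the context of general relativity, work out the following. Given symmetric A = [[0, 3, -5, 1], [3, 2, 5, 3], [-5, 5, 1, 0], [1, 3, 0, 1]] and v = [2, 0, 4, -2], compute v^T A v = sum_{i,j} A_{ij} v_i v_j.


First compute Av:
(Av)_1 = 0*2 + 3*0 + -5*4 + 1*-2 = -22
(Av)_2 = 3*2 + 2*0 + 5*4 + 3*-2 = 20
(Av)_3 = -5*2 + 5*0 + 1*4 + 0*-2 = -6
(Av)_4 = 1*2 + 3*0 + 0*4 + 1*-2 = 0
Av = [-22, 20, -6, 0]
Then v^T (Av) = 2*-22 + 0*20 + 4*-6 + -2*0
= -44 + 0 + -24 + 0 = -68

-68


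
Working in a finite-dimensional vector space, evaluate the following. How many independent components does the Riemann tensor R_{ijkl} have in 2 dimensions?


The Riemann tensor in d dimensions has d^2(d^2 - 1)/12 independent components.
d = 2, so d^2 = 4
d^2 - 1 = 3
d^2(d^2 - 1) = 4 * 3 = 12
Divide by 12: 12 / 12 = 1

1


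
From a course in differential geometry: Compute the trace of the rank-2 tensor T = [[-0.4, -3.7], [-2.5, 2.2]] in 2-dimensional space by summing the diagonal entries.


The contraction (trace) of a rank-2 tensor is the sum of its diagonal elements.
Diagonal entries: A[1,1] = -0.4, A[2,2] = 2.2
Tr(A) = -0.4 + 2.2 = 1.8

1.8


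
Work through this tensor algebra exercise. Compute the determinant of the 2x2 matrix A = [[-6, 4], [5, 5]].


For a 2x2 matrix [[a, b], [c, d]], det = a*d - b*c.
a = -6, b = 4, c = 5, d = 5
a*d = -6 * 5 = -30
b*c = 4 * 5 = 20
det = -30 - 20 = -50

-50


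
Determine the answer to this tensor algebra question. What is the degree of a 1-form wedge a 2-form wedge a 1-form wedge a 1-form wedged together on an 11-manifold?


The degree of a wedge product is the sum of the degrees of the individual forms.
Degrees: 1, 2, 1, 1
Total degree = 1 + 2 + 1 + 1 = 5

5


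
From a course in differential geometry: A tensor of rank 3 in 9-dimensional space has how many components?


The number of components of a rank-r tensor in d dimensions is d^r.
Here d = 9 and r = 3.
9^3 = 729

729


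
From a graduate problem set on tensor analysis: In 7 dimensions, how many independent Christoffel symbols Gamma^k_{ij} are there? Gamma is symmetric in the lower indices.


Christoffel symbols Gamma^k_{ij} are symmetric in i,j, so there are d * d(d+1)/2 independent symbols.
d = 7
d(d+1)/2 = 7 * 8 / 2 = 28
Total = 7 * 28 = 196

196


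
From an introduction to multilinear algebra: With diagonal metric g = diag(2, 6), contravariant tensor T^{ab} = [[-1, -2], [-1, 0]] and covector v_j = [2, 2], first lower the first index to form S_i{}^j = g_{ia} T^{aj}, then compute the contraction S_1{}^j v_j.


Step 1: lower the first index. For a diagonal metric, g_{ia} T^{aj} = g_{ii} T^{ij} (no sum on i).
g_{11} = 2
S_1{}^1 = 2 * T^{11} = 2 * -1 = -2
S_1{}^2 = 2 * T^{12} = 2 * -2 = -4
Step 2: contract S_1{}^j with v_j.
S_1{}^1 * v_1 = -2 * 2 = -4
S_1{}^2 * v_2 = -4 * 2 = -8
Result = -4 + -8 = -12

-12


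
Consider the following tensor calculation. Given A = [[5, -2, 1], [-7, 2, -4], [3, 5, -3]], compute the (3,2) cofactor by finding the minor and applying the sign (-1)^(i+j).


To find cofactor C_{32}, delete row 3 and column 2.
The resulting 2x2 submatrix is: [[5, 1], [-7, -4]]
Minor M_{32} = 5*-4 - 1*-7
  = -20 - -7 = -13
Sign = (-1)^(3+2) = (-1)^5 = -1
Cofactor C_{32} = -1 * -13 = 13

13


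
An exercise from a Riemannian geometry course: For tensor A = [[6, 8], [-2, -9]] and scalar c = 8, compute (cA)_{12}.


Scalar multiplication: (cA)_{ij} = c * A_{ij}.
c = 8
A_{12} = 8
(cA)_{12} = 8 * 8 = 64

64


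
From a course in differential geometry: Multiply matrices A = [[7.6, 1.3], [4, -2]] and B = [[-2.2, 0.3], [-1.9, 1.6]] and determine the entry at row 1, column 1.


(AB)_{ij} = sum_k A_{ik} B_{kj}.
For i=1, j=1:
A_{11} * B_{11} = 7.6 * -2.2 = -16.72
A_{12} * B_{21} = 1.3 * -1.9 = -2.47
Sum = -16.72 + -2.47 = -19.19

-19.19


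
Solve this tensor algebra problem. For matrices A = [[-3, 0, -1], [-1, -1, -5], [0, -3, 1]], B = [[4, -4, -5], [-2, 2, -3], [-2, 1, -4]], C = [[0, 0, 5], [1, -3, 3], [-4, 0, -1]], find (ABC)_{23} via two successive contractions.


(ABC)_{23} = sum_m (AB)_{2m} C_{m3}. First compute row 2 of AB.
(AB)_{21} = -1*4 + -1*-2 + -5*-2 = 8
(AB)_{22} = -1*-4 + -1*2 + -5*1 = -3
(AB)_{23} = -1*-5 + -1*-3 + -5*-4 = 28
Now contract with column 3 of C:
(AB)_{21} * C_{13} = 8 * 5 = 40
(AB)_{22} * C_{23} = -3 * 3 = -9
(AB)_{23} * C_{33} = 28 * -1 = -28
(ABC)_{23} = 40 + -9 + -28 = 3

3


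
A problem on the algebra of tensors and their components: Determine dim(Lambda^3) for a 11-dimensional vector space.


The dimension of the space of p-forms on an n-dimensional space is C(n, p).
n = 11, p = 3
C(11, 3) = 11! / (3! * 8!) = 165

165
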